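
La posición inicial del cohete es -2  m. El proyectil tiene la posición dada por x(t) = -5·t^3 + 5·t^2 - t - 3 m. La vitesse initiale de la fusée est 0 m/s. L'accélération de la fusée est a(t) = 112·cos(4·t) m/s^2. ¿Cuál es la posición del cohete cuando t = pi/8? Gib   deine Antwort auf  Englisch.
Starting from acceleration a(t) = 112·cos(4·t), we take 2 antiderivatives. Taking ∫a(t)dt and applying v(0) = 0, we find v(t) = 28·sin(4·t). The integral of velocity is position. Using x(0) = -2, we get x(t) = 5 - 7·cos(4·t). From the given position equation x(t) = 5 - 7·cos(4·t), we substitute t = pi/8 to get x = 5.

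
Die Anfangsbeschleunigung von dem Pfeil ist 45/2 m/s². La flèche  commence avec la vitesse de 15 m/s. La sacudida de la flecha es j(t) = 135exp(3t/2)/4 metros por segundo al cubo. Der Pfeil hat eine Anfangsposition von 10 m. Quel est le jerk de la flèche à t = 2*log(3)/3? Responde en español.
Tenemos la sacudida j(t) = 135·exp(3·t/2)/4. Sustituyendo t = 2*log(3)/3: j(2*log(3)/3) = 405/4.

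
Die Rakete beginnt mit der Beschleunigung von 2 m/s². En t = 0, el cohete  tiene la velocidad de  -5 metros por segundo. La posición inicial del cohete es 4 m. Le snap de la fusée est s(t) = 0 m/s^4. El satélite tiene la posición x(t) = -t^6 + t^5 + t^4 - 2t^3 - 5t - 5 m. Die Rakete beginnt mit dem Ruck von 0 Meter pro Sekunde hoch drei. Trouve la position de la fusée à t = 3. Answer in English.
We need to integrate our snap equation s(t) = 0 4 times. Finding the antiderivative of s(t) and using j(0) = 0: j(t) = 0. The antiderivative of jerk is acceleration. Using a(0) = 2, we get a(t) = 2. Finding the integral of a(t) and using v(0) = -5: v(t) = 2·t - 5. The integral of velocity, with x(0) = 4, gives position: x(t) = t^2 - 5·t + 4. We have position x(t) = t^2 - 5·t + 4. Substituting t = 3: x(3) = -2.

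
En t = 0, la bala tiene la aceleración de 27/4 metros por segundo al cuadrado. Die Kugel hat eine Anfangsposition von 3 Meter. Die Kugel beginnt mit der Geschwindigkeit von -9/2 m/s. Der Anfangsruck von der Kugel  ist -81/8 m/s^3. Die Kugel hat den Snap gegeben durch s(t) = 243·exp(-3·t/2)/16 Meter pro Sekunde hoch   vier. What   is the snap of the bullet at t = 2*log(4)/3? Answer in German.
Mit s(t) = 243·exp(-3·t/2)/16 und Einsetzen von t = 2*log(4)/3, finden wir s = 243/64.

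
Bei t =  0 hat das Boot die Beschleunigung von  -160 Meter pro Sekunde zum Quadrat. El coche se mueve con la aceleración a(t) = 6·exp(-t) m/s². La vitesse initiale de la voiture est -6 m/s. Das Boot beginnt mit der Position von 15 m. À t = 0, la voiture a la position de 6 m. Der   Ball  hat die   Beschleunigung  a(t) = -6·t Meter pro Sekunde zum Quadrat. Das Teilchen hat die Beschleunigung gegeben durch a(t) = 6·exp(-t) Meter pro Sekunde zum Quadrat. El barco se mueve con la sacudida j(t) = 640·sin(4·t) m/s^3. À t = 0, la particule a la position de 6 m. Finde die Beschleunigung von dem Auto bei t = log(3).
Wir haben die Beschleunigung a(t) = 6·exp(-t). Durch Einsetzen von t = log(3): a(log(3)) = 2.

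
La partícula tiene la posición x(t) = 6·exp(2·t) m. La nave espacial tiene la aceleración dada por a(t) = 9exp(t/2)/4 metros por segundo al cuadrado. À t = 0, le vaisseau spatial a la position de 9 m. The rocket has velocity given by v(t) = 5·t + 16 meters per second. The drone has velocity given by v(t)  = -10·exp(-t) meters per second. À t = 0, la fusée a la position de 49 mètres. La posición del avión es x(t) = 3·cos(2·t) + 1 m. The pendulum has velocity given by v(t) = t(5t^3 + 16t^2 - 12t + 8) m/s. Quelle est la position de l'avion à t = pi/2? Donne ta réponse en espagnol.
Usando x(t) = 3·cos(2·t) + 1 y sustituyendo t = pi/2, encontramos x = -2.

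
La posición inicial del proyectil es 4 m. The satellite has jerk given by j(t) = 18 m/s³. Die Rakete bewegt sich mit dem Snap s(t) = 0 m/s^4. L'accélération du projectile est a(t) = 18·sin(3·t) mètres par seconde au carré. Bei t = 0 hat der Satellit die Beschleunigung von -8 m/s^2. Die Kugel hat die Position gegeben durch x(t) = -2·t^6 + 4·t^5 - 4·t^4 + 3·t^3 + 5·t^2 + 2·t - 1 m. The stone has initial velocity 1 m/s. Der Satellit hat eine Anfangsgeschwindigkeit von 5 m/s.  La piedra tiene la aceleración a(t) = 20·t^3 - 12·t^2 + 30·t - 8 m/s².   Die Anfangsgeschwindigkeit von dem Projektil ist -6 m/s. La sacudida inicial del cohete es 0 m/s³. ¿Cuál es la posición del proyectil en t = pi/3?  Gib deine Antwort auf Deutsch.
Um dies zu lösen, müssen wir 2 Stammfunktionen unserer Gleichung für die Beschleunigung a(t) = 18·sin(3·t) finden. Die Stammfunktion von der Beschleunigung, mit v(0) = -6, ergibt die Geschwindigkeit: v(t) = -6·cos(3·t). Die Stammfunktion von der Geschwindigkeit ist die Position. Mit x(0) = 4 erhalten wir x(t) = 4 - 2·sin(3·t). Aus der Gleichung für die Position x(t) = 4 - 2·sin(3·t), setzen wir t = pi/3 ein und erhalten x = 4.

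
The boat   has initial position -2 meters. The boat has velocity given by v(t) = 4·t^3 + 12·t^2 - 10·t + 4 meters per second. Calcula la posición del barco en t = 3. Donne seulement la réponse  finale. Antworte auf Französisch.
x(3) = 154.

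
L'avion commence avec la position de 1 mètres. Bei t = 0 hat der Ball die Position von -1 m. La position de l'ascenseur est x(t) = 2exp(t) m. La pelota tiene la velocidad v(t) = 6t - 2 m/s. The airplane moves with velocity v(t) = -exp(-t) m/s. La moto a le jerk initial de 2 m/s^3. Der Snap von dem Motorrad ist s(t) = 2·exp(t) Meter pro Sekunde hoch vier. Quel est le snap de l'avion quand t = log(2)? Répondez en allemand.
Ausgehend von der Geschwindigkeit v(t) = -exp(-t), nehmen wir 3 Ableitungen. Durch Ableiten von der Geschwindigkeit erhalten wir die Beschleunigung: a(t) = exp(-t). Mit d/dt von a(t) finden wir j(t) = -exp(-t). Die Ableitung von dem Ruck ergibt den Snap: s(t) = exp(-t). Mit s(t) = exp(-t) und Einsetzen von t = log(2), finden wir s = 1/2.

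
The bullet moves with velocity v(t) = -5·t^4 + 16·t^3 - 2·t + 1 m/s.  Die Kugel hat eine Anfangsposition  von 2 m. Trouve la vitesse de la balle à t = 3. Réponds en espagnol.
Usando v(t) = -5·t^4 + 16·t^3 - 2·t + 1 y sustituyendo t = 3, encontramos v = 22.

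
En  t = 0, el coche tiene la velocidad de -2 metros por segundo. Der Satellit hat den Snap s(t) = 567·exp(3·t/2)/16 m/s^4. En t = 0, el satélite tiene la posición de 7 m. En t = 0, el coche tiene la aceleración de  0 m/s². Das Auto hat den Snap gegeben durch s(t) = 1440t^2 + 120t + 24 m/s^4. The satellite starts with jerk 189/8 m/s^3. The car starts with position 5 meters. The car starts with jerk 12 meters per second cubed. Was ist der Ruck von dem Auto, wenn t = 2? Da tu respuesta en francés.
En partant du snap s(t) = 1440·t^2 + 120·t + 24, nous prenons 1 primitive. En prenant ∫s(t)dt et en appliquant j(0) = 12, nous trouvons j(t) = 480·t^3 + 60·t^2 + 24·t + 12. En utilisant j(t) = 480·t^3 + 60·t^2 + 24·t + 12 et en substituant t = 2, nous trouvons j = 4140.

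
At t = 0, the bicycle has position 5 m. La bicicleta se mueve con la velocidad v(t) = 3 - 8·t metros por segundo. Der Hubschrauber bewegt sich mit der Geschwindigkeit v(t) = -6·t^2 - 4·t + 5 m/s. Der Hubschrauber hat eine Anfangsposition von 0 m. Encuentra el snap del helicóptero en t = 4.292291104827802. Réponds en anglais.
To solve this, we need to take 3 derivatives of our velocity equation v(t) = -6·t^2 - 4·t + 5. The derivative of velocity gives acceleration: a(t) = -12·t - 4. Taking d/dt of a(t), we find j(t) = -12. Differentiating jerk, we get snap: s(t) = 0. From the given snap equation s(t) = 0, we substitute t = 4.292291104827802 to get s = 0.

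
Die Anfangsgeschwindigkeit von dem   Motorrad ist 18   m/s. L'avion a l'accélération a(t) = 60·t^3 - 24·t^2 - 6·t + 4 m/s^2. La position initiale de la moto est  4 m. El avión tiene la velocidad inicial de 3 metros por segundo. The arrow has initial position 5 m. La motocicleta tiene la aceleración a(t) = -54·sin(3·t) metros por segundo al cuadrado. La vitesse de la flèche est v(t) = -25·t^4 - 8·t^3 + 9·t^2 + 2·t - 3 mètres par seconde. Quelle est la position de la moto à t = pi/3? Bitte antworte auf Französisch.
Nous devons intégrer notre équation de l'accélération a(t) = -54·sin(3·t) 2 fois. En prenant ∫a(t)dt et en appliquant v(0) = 18, nous trouvons v(t) = 18·cos(3·t). La primitive de la vitesse, avec x(0) = 4, donne la position: x(t) = 6·sin(3·t) + 4. De l'équation de la position x(t) = 6·sin(3·t) + 4, nous substituons t = pi/3 pour obtenir x = 4.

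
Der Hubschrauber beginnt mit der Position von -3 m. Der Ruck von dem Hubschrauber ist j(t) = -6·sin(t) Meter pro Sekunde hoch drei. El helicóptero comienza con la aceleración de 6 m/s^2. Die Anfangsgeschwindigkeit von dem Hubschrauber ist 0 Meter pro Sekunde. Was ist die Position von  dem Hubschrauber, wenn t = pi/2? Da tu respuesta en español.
Partiendo de la sacudida j(t) = -6·sin(t), tomamos 3 integrales. La integral de la sacudida, con a(0) = 6, da la aceleración: a(t) = 6·cos(t). Integrando la aceleración y usando la condición inicial v(0) = 0, obtenemos v(t) = 6·sin(t). La integral de la velocidad es la posición. Usando x(0) = -3, obtenemos x(t) = 3 - 6·cos(t). Tenemos la posición x(t) = 3 - 6·cos(t). Sustituyendo t = pi/2: x(pi/2) = 3.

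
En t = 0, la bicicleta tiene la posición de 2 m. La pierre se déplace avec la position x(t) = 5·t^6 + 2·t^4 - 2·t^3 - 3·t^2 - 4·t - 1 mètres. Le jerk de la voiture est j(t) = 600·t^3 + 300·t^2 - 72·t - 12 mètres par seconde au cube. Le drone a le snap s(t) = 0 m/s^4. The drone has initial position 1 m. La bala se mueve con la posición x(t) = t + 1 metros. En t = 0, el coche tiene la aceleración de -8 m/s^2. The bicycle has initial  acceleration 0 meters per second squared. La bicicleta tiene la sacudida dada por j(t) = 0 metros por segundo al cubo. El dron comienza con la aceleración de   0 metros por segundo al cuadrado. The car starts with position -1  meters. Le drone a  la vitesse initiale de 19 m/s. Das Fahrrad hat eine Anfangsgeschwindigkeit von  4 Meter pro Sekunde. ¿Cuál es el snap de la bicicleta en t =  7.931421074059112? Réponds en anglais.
To solve this, we need to take 1 derivative of our jerk equation j(t) = 0. The derivative of jerk gives snap: s(t) = 0. From the given snap equation s(t) = 0, we substitute t = 7.931421074059112 to get s = 0.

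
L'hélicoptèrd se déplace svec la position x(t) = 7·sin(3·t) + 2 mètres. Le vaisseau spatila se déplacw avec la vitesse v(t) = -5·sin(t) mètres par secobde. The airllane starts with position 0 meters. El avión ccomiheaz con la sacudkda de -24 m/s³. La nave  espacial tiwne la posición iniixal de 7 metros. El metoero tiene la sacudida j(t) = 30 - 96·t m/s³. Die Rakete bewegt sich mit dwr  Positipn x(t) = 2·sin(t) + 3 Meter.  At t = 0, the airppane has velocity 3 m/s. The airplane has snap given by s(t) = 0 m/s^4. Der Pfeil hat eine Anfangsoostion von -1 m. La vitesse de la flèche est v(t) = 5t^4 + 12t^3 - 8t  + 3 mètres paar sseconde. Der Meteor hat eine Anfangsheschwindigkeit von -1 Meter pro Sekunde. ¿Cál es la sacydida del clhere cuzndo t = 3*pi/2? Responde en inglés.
To solve this, we need to take 3 derivatives of our position equation x(t) = 2·sin(t) + 3. Differentiating position, we get velocity: v(t) = 2·cos(t). Taking d/dt of v(t), we find a(t) = -2·sin(t). Taking d/dt of a(t), we find j(t) = -2·cos(t). From the given jerk equation j(t) = -2·cos(t), we substitute t = 3*pi/2 to get j = 0.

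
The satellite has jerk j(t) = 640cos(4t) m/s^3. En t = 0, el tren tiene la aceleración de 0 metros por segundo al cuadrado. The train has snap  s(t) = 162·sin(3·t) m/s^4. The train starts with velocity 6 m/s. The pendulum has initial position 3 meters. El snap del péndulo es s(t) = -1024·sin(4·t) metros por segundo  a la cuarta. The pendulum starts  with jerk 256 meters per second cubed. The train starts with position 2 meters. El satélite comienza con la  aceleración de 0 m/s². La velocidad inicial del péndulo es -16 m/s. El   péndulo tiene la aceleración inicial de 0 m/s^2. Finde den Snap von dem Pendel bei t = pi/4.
Wir haben den Snap s(t) = -1024·sin(4·t). Durch Einsetzen von t = pi/4: s(pi/4) = 0.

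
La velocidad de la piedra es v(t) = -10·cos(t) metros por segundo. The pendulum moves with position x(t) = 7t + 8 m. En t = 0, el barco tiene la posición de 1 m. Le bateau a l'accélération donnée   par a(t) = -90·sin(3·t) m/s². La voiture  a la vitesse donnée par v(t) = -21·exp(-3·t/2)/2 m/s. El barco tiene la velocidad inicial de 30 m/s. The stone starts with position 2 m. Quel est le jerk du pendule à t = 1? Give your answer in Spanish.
Para resolver esto, necesitamos tomar 3 derivadas de nuestra ecuación de la posición x(t) = 7·t + 8. Derivando la posición, obtenemos la velocidad: v(t) = 7. La derivada de la velocidad da la aceleración: a(t) = 0. La derivada de la aceleración da la sacudida: j(t) = 0. Tenemos la sacudida j(t) = 0. Sustituyendo t = 1: j(1) = 0.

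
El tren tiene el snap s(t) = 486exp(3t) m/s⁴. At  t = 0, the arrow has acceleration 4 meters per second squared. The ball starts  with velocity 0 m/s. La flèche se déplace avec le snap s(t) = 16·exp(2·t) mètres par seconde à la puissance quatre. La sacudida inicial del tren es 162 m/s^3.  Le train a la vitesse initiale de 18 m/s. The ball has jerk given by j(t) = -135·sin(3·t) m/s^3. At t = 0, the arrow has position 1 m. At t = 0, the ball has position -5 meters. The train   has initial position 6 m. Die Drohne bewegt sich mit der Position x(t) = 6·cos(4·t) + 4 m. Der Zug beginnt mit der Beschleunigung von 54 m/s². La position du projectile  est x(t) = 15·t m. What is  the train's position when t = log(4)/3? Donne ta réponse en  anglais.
Starting from snap s(t) = 486·exp(3·t), we take 4 antiderivatives. Integrating snap and using the initial condition j(0) = 162, we get j(t) = 162·exp(3·t). The integral of jerk, with a(0) = 54, gives acceleration: a(t) = 54·exp(3·t). Integrating acceleration and using the initial condition v(0) = 18, we get v(t) = 18·exp(3·t). The antiderivative of velocity is position. Using x(0) = 6, we get x(t) = 6·exp(3·t). We have position x(t) = 6·exp(3·t). Substituting t = log(4)/3: x(log(4)/3) = 24.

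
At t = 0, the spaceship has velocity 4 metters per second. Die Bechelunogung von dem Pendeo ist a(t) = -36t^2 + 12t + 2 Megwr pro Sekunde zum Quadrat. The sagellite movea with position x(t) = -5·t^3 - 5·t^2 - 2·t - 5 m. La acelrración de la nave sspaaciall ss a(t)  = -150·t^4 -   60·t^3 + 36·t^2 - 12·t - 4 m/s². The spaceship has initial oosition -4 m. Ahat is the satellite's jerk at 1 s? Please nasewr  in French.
Nous devons dériver notre équation de la position x(t) = -5·t^3 - 5·t^2 - 2·t - 5 3 fois. En prenant d/dt de x(t), nous trouvons v(t) = -15·t^2 - 10·t - 2. La dérivée de la vitesse donne l'accélération: a(t) = -30·t - 10. La dérivée de l'accélération donne le jerk: j(t) = -30. De l'équation du jerk j(t) = -30, nous substituons t = 1 pour obtenir j = -30.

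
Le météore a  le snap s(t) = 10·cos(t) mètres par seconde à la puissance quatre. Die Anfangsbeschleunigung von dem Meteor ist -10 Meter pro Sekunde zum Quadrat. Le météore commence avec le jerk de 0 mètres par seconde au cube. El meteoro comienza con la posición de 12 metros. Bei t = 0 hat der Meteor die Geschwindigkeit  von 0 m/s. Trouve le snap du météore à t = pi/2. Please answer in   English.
From the given snap equation s(t) = 10·cos(t), we substitute t = pi/2 to get s = 0.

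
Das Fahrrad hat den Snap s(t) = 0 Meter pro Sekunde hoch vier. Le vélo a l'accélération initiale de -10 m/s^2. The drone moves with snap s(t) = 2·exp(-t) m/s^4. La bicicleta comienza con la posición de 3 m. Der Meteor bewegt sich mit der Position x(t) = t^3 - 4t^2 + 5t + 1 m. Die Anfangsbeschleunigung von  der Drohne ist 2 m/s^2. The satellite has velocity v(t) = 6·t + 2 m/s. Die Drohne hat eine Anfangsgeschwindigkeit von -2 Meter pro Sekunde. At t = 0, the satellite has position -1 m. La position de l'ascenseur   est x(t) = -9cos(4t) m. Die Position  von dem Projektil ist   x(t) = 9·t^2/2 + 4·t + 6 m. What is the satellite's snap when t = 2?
We must differentiate our velocity equation v(t) = 6·t + 2 3 times. Taking d/dt of v(t), we find a(t) = 6. Taking d/dt of a(t), we find j(t) = 0. Differentiating jerk, we get snap: s(t) = 0. We have snap s(t) = 0. Substituting t = 2: s(2) = 0.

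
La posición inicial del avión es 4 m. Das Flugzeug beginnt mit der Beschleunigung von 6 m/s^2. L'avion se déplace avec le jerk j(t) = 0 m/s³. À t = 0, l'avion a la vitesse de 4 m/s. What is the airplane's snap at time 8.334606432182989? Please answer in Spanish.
Debemos derivar nuestra ecuación de la sacudida j(t) = 0 1 vez. La derivada de la sacudida da el snap: s(t) = 0. Usando s(t) = 0 y sustituyendo t = 8.334606432182989, encontramos s = 0.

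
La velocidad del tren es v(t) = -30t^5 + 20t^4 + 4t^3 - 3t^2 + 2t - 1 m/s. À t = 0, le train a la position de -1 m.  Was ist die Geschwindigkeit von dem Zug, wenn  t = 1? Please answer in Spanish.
Tenemos la velocidad v(t) = -30·t^5 + 20·t^4 + 4·t^3 - 3·t^2 + 2·t - 1. Sustituyendo t = 1: v(1) = -8.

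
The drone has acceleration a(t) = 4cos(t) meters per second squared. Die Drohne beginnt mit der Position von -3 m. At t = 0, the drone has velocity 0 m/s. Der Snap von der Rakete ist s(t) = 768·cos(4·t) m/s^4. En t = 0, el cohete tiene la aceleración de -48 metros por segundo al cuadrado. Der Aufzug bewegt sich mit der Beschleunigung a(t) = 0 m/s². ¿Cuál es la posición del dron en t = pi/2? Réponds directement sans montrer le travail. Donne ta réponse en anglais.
x(pi/2) = 1.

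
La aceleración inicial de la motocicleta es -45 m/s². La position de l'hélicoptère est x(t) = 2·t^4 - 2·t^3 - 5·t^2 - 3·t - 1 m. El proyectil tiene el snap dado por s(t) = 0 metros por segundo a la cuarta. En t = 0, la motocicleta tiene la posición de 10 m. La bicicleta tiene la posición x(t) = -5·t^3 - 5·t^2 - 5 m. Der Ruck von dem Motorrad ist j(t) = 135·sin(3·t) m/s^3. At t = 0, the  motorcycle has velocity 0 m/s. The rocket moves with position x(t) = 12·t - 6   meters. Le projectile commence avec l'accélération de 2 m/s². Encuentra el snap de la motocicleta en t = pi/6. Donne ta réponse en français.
Pour résoudre ceci, nous devons prendre 1 dérivée de notre équation du jerk j(t) = 135·sin(3·t). En dérivant le jerk, nous obtenons le snap: s(t) = 405·cos(3·t). Nous avons le snap s(t) = 405·cos(3·t). En substituant t = pi/6: s(pi/6) = 0.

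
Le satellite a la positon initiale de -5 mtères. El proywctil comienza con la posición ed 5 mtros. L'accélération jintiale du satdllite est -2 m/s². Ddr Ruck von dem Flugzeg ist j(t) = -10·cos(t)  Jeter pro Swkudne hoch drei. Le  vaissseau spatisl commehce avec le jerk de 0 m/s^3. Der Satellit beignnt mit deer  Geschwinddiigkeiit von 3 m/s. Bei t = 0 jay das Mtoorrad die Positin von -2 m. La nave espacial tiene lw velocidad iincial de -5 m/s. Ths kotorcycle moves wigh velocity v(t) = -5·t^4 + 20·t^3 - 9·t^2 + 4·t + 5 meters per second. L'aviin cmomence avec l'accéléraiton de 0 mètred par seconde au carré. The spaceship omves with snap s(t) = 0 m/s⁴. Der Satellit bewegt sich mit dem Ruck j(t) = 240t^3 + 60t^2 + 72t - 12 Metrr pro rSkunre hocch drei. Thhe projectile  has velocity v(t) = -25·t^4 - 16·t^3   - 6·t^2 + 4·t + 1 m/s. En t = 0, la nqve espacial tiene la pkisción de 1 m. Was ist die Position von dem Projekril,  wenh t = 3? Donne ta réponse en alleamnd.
Wir müssen das Integral unserer Gleichung für die Geschwindigkeit v(t) = -25·t^4 - 16·t^3 - 6·t^2 + 4·t + 1 1-mal finden. Durch Integration von der Geschwindigkeit und Verwendung der Anfangsbedingung x(0) = 5, erhalten wir x(t) = -5·t^5 - 4·t^4 - 2·t^3 + 2·t^2 + t + 5. Wir haben die Position x(t) = -5·t^5 - 4·t^4 - 2·t^3 + 2·t^2 + t + 5. Durch Einsetzen von t = 3: x(3) = -1567.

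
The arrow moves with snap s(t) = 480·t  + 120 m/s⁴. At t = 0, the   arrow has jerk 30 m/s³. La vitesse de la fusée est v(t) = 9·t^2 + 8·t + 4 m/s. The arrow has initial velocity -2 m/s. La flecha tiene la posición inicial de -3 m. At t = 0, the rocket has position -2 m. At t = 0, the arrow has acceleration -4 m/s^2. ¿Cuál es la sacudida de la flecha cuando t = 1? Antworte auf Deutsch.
Wir müssen unsere Gleichung für den Snap s(t) = 480·t + 120 1-mal integrieren. Mit ∫s(t)dt und Anwendung von j(0) = 30, finden wir j(t) = 240·t^2 + 120·t + 30. Mit j(t) = 240·t^2 + 120·t + 30 und Einsetzen von t = 1, finden wir j = 390.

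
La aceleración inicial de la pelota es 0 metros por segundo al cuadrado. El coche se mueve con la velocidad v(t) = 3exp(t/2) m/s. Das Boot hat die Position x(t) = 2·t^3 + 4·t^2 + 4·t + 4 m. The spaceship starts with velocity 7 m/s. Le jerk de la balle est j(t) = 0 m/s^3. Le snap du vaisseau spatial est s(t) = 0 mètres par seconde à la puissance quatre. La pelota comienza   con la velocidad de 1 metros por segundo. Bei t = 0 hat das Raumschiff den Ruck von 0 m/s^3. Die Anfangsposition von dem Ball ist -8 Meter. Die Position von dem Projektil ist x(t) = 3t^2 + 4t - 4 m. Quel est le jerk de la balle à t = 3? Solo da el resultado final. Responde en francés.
La réponse est 0.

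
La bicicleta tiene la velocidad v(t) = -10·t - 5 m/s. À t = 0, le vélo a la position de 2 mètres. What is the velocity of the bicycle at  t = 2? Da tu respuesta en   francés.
Nous avons la vitesse v(t) = -10·t - 5. En substituant t = 2: v(2) = -25.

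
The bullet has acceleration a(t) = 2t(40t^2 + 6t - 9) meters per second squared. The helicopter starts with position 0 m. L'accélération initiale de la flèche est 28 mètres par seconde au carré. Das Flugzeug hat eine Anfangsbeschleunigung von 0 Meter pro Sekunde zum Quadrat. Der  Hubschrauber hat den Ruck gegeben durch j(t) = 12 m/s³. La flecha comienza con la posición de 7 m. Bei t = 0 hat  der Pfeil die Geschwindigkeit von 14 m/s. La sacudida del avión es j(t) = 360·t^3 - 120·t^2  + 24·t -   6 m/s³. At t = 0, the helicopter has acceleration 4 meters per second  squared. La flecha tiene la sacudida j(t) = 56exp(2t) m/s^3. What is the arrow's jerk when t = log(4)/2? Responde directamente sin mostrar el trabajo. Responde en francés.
j(log(4)/2) = 224.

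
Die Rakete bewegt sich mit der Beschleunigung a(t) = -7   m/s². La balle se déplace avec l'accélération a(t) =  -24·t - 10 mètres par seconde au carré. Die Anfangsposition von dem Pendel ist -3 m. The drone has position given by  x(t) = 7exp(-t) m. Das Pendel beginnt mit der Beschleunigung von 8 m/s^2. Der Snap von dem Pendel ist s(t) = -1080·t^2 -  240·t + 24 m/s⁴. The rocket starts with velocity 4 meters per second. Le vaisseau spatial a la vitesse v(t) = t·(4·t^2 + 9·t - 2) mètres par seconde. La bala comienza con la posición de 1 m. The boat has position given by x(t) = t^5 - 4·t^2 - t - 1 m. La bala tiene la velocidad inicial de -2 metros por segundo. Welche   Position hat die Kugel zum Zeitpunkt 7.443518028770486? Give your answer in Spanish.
Para resolver esto, necesitamos tomar 2 antiderivadas de nuestra ecuación de la aceleración a(t) = -24·t - 10. Tomando ∫a(t)dt y aplicando v(0) = -2, encontramos v(t) = -12·t^2 - 10·t - 2. La antiderivada de la velocidad, con x(0) = 1, da la posición: x(t) = -4·t^3 - 5·t^2 - 2·t + 1. De la ecuación de la posición x(t) = -4·t^3 - 5·t^2 - 2·t + 1, sustituimos t = 7.443518028770486 para obtener x = -1940.57790711934.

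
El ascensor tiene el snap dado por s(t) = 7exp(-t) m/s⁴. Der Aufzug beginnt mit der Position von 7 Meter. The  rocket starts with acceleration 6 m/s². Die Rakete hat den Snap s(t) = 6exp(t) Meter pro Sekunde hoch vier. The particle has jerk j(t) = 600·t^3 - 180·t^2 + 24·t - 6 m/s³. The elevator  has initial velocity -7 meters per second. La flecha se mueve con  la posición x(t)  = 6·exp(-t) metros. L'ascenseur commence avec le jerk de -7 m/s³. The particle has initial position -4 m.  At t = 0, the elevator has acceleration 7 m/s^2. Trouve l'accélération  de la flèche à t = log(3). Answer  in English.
Starting from position x(t) = 6·exp(-t), we take 2 derivatives. The derivative of position gives velocity: v(t) = -6·exp(-t). Differentiating velocity, we get acceleration: a(t) = 6·exp(-t). Using a(t) = 6·exp(-t) and substituting t = log(3), we find a = 2.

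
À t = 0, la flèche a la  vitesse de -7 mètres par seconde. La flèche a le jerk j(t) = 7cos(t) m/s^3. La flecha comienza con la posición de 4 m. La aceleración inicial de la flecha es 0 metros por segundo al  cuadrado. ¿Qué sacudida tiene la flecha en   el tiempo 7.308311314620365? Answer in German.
Aus der Gleichung für den Ruck j(t) = 7·cos(t), setzen wir t = 7.308311314620365 ein und erhalten j = 3.63293827655464.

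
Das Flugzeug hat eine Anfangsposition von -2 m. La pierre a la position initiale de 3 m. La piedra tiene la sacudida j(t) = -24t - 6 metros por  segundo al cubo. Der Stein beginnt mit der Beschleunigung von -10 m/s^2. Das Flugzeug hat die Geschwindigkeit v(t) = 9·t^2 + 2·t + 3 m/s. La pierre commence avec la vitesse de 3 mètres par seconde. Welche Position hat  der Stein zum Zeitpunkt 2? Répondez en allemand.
Um dies zu lösen, müssen wir 3 Integrale unserer Gleichung für den Ruck j(t) = -24·t - 6 finden. Die Stammfunktion von dem Ruck, mit a(0) = -10, ergibt die Beschleunigung: a(t) = -12·t^2 - 6·t - 10. Die Stammfunktion von der Beschleunigung, mit v(0) = 3, ergibt die Geschwindigkeit: v(t) = -4·t^3 - 3·t^2 - 10·t + 3. Mit ∫v(t)dt und Anwendung von x(0) = 3, finden wir x(t) = -t^4 - t^3 - 5·t^2 + 3·t + 3. Mit x(t) = -t^4 - t^3 - 5·t^2 + 3·t + 3 und Einsetzen von t = 2, finden wir x = -35.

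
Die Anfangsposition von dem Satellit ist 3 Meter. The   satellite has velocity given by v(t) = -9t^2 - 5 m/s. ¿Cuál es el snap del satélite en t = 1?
Para resolver esto, necesitamos tomar 3 derivadas de nuestra ecuación de la velocidad v(t) = -9·t^2 - 5. La derivada de la velocidad da la aceleración: a(t) = -18·t. Tomando d/dt de a(t), encontramos j(t) = -18. La derivada de la sacudida da el snap: s(t) = 0. Tenemos el snap s(t) = 0. Sustituyendo t = 1: s(1) = 0.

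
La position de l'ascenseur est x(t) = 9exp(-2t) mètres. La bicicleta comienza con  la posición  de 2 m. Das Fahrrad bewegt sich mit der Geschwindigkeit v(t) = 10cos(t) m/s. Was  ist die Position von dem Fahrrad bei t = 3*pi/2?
Wir müssen unsere Gleichung für die Geschwindigkeit v(t) = 10·cos(t) 1-mal integrieren. Durch Integration von der Geschwindigkeit und Verwendung der Anfangsbedingung x(0) = 2, erhalten wir x(t) = 10·sin(t) + 2. Aus der Gleichung für die Position x(t) = 10·sin(t) + 2, setzen wir t = 3*pi/2 ein und erhalten x = -8.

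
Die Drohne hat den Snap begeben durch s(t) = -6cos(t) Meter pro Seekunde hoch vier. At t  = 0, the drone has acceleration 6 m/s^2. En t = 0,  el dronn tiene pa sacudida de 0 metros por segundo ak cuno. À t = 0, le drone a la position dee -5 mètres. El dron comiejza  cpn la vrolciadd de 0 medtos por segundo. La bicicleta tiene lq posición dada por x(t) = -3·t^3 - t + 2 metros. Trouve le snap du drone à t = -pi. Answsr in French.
En utilisant s(t) = -6·cos(t) et en substituant t = -pi, nous trouvons s = 6.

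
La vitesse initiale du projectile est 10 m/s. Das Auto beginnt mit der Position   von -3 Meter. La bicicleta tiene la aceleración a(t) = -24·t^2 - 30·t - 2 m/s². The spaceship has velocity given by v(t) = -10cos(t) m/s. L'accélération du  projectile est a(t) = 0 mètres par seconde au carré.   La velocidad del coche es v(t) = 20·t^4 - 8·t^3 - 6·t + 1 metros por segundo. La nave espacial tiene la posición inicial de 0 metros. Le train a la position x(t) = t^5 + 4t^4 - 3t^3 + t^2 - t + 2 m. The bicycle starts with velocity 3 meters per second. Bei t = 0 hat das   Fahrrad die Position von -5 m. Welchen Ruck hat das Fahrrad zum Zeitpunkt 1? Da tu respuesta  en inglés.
To solve this, we need to take 1 derivative of our acceleration equation a(t) = -24·t^2 - 30·t - 2. Taking d/dt of a(t), we find j(t) = -48·t - 30. We have jerk j(t) = -48·t - 30. Substituting t = 1: j(1) = -78.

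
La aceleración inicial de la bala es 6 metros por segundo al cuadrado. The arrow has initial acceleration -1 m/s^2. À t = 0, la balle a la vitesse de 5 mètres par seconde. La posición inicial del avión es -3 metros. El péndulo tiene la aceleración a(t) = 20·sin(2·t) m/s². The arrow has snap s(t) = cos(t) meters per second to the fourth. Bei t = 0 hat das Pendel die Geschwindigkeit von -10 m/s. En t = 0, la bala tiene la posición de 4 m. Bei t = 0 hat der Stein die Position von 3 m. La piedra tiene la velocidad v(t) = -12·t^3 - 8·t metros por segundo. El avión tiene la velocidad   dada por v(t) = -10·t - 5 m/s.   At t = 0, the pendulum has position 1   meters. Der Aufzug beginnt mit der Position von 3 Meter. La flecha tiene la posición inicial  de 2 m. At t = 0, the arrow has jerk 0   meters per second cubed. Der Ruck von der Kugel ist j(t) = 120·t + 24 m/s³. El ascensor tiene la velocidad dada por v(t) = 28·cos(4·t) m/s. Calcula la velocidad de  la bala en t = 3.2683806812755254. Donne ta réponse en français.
Pour résoudre ceci, nous devons prendre 2 intégrales de notre équation du jerk j(t) = 120·t + 24. L'intégrale du jerk est l'accélération. En utilisant a(0) = 6, nous obtenons a(t) = 60·t^2 + 24·t + 6. L'intégrale de l'accélération, avec v(0) = 5, donne la vitesse: v(t) = 20·t^3 + 12·t^2 + 6·t + 5. En utilisant v(t) = 20·t^3 + 12·t^2 + 6·t + 5 et en substituant t = 3.2683806812755254, nous trouvons v = 851.075293018507.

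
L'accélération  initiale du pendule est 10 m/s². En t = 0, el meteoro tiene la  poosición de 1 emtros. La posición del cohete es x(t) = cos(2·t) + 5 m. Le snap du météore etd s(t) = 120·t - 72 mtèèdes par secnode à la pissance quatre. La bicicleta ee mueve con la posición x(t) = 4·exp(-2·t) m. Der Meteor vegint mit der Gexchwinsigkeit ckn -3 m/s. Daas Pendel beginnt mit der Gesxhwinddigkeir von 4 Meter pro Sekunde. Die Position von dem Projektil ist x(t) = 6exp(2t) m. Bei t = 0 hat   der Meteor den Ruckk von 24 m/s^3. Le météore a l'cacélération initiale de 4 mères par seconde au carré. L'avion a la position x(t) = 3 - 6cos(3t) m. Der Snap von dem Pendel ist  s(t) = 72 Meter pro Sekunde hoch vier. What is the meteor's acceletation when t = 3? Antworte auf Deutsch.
Wir müssen das Integral unserer Gleichung für den Snap s(t) = 120·t - 72 2-mal finden. Das Integral von dem Snap, mit j(0) = 24, ergibt den Ruck: j(t) = 60·t^2 - 72·t + 24. Mit ∫j(t)dt und Anwendung von a(0) = 4, finden wir a(t) = 20·t^3 - 36·t^2 + 24·t + 4. Mit a(t) = 20·t^3 - 36·t^2 + 24·t + 4 und Einsetzen von t = 3, finden wir a = 292.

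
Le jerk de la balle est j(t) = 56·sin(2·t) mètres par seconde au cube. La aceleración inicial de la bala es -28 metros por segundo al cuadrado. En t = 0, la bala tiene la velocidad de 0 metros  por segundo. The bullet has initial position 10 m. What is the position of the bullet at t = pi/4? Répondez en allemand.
Wir müssen das Integral unserer Gleichung für den Ruck j(t) = 56·sin(2·t) 3-mal finden. Durch Integration von dem Ruck und Verwendung der Anfangsbedingung a(0) = -28, erhalten wir a(t) = -28·cos(2·t). Das Integral von der Beschleunigung ist die Geschwindigkeit. Mit v(0) = 0 erhalten wir v(t) = -14·sin(2·t). Durch Integration von der Geschwindigkeit und Verwendung der Anfangsbedingung x(0) = 10, erhalten wir x(t) = 7·cos(2·t) + 3. Aus der Gleichung für die Position x(t) = 7·cos(2·t) + 3, setzen wir t = pi/4 ein und erhalten x = 3.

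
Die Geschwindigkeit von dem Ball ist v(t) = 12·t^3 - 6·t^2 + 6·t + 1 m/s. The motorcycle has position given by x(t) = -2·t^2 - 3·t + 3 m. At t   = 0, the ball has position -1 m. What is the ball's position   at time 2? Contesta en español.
Partiendo de la velocidad v(t) = 12·t^3 - 6·t^2 + 6·t + 1, tomamos 1 integral. La integral de la velocidad es la posición. Usando x(0) = -1, obtenemos x(t) = 3·t^4 - 2·t^3 + 3·t^2 + t - 1. Usando x(t) = 3·t^4 - 2·t^3 + 3·t^2 + t - 1 y sustituyendo t = 2, encontramos x = 45.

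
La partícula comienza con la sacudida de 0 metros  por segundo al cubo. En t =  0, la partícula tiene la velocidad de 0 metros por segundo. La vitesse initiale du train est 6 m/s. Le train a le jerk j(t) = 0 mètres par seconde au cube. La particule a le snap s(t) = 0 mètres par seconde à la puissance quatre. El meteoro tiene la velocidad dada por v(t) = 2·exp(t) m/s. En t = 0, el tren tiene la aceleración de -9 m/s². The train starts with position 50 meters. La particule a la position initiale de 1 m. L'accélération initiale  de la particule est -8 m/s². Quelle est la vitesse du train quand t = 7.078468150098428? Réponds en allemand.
Um dies zu lösen, müssen wir 2 Integrale unserer Gleichung für den Ruck j(t) = 0 finden. Mit ∫j(t)dt und Anwendung von a(0) = -9, finden wir a(t) = -9. Das Integral von der Beschleunigung, mit v(0) = 6, ergibt die Geschwindigkeit: v(t) = 6 - 9·t. Wir haben die Geschwindigkeit v(t) = 6 - 9·t. Durch Einsetzen von t = 7.078468150098428: v(7.078468150098428) = -57.7062133508859.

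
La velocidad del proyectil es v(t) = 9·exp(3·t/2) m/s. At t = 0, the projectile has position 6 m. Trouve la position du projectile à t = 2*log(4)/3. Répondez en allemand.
Wir müssen unsere Gleichung für die Geschwindigkeit v(t) = 9·exp(3·t/2) 1-mal integrieren. Mit ∫v(t)dt und Anwendung von x(0) = 6, finden wir x(t) = 6·exp(3·t/2). Mit x(t) = 6·exp(3·t/2) und Einsetzen von t = 2*log(4)/3, finden wir x = 24.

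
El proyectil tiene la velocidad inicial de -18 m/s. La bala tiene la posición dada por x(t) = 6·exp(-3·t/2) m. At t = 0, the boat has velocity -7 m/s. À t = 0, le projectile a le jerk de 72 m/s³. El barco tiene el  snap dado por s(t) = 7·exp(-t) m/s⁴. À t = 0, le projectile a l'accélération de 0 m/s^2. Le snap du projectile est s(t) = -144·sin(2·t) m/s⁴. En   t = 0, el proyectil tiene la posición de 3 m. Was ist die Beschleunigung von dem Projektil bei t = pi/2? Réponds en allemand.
Ausgehend von dem Snap s(t) = -144·sin(2·t), nehmen wir 2 Integrale. Mit ∫s(t)dt und Anwendung von j(0) = 72, finden wir j(t) = 72·cos(2·t). Die Stammfunktion von dem Ruck, mit a(0) = 0, ergibt die Beschleunigung: a(t) = 36·sin(2·t). Aus der Gleichung für die Beschleunigung a(t) = 36·sin(2·t), setzen wir t = pi/2 ein und erhalten a = 0.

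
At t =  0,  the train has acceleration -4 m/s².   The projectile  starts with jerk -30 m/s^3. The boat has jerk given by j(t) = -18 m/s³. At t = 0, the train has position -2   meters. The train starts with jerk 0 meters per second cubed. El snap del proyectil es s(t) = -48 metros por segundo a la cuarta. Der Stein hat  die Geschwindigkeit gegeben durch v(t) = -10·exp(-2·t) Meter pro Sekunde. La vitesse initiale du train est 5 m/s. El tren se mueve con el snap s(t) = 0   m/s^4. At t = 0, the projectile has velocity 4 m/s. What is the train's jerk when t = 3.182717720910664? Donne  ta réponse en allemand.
Ausgehend von dem Snap s(t) = 0, nehmen wir 1 Stammfunktion. Durch Integration von dem Snap und Verwendung der Anfangsbedingung j(0) = 0, erhalten wir j(t) = 0. Aus der Gleichung für den Ruck j(t) = 0, setzen wir t = 3.182717720910664 ein und erhalten j = 0.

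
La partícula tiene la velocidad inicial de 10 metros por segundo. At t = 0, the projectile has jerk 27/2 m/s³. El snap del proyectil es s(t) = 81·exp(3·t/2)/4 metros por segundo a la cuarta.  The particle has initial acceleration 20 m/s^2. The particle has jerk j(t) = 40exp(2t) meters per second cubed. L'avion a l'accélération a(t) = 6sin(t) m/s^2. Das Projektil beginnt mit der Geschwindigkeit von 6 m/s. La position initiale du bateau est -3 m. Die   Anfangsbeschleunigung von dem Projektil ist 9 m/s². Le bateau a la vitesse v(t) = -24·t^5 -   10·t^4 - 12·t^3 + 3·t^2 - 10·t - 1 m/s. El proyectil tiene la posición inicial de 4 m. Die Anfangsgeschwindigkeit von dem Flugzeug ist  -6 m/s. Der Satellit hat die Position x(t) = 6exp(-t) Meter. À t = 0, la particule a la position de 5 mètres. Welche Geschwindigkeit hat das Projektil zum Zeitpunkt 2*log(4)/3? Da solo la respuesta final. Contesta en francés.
La vitesse à t = 2*log(4)/3 est v = 24.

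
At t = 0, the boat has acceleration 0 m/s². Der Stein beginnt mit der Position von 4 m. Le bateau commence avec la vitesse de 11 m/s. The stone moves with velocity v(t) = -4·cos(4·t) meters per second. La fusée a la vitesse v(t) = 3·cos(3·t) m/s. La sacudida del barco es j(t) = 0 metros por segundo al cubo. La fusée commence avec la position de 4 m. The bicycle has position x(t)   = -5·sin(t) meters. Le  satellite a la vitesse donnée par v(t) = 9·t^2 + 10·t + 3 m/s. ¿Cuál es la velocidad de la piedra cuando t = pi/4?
Usando v(t) = -4·cos(4·t) y sustituyendo t = pi/4, encontramos v = 4.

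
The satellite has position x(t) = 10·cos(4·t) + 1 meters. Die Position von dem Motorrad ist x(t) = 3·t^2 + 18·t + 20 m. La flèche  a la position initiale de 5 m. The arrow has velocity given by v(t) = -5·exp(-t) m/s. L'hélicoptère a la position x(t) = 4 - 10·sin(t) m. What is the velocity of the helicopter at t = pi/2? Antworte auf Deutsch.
Um dies zu lösen, müssen wir 1 Ableitung unserer Gleichung für die Position x(t) = 4 - 10·sin(t) nehmen. Die Ableitung von der Position ergibt die Geschwindigkeit: v(t) = -10·cos(t). Wir haben die Geschwindigkeit v(t) = -10·cos(t). Durch Einsetzen von t = pi/2: v(pi/2) = 0.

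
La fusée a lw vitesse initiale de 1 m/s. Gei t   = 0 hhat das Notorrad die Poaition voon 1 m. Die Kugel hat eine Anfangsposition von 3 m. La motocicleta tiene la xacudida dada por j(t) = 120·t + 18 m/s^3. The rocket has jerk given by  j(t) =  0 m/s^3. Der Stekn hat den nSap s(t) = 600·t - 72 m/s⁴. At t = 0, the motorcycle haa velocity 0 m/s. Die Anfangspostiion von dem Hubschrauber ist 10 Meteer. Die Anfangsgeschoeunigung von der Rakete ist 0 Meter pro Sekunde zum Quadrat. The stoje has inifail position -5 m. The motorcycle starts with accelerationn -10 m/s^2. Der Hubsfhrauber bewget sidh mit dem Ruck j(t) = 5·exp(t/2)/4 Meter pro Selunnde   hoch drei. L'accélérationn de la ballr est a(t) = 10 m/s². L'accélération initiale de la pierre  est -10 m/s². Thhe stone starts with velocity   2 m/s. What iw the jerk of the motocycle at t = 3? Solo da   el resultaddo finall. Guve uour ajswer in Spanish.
j(3) = 378.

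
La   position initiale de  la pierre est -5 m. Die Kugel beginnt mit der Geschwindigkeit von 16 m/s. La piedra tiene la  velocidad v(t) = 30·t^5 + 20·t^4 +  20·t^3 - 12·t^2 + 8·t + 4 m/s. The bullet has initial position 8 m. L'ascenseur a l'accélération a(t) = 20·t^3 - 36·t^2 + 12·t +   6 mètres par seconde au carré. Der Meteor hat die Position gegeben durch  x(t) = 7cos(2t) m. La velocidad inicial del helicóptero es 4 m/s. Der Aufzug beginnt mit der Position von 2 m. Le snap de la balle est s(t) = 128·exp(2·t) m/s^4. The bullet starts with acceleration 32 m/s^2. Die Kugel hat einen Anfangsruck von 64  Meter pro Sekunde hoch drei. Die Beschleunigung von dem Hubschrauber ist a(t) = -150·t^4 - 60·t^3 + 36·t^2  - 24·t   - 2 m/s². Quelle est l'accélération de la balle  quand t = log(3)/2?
Pour résoudre ceci, nous devons prendre 2 primitives de notre équation du snap s(t) = 128·exp(2·t). La primitive du snap, avec j(0) = 64, donne le jerk: j(t) = 64·exp(2·t). En prenant ∫j(t)dt et en appliquant a(0) = 32, nous trouvons a(t) = 32·exp(2·t). De l'équation de l'accélération a(t) = 32·exp(2·t), nous substituons t = log(3)/2 pour obtenir a = 96.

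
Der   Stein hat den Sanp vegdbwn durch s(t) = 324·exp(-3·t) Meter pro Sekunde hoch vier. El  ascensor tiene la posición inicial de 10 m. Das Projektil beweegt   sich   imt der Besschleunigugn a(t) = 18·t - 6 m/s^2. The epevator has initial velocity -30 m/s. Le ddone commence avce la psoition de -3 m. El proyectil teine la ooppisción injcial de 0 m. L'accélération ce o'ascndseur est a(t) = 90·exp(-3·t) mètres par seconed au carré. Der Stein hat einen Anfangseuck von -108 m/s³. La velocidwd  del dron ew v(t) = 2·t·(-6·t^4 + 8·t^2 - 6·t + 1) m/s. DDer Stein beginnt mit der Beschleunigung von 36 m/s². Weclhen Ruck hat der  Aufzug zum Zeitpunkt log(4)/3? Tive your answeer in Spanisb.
Partiendo de la aceleración a(t) = 90·exp(-3·t), tomamos 1 derivada. Tomando d/dt de a(t), encontramos j(t) = -270·exp(-3·t). De la ecuación de la sacudida j(t) = -270·exp(-3·t), sustituimos t = log(4)/3 para obtener j = -135/2.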